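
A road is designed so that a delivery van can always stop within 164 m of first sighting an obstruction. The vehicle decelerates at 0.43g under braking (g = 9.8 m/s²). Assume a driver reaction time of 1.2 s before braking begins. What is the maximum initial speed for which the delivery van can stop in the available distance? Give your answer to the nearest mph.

Maximum speed ≈ 73 mph

a = 0.43 × 9.8 = 4.214 m/s².
Stopping distance: v·t_r + v²/(2a) = 164 with t_r = 1.2 s and a = 4.214 m/s².
So v² + 10.114 v − 1382.19 = 0.
Positive root: v = −a·t_r + √((a·t_r)² + 2a·d) = −5.057 + √(25.573 + 1382.19) = 32.4632 m/s.
32.4632 m/s ÷ 0.44704 = 72.618 mph.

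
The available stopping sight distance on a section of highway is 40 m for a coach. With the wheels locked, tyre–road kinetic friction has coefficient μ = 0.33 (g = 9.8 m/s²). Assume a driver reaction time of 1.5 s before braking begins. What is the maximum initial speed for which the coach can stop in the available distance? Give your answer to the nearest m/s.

a = μg = 0.33 × 9.8 = 3.234 m/s².
Stopping distance: v·t_r + v²/(2a) = 40 with t_r = 1.5 s and a = 3.234 m/s².
So v² + 9.702 v − 258.72 = 0.
Positive root: v = −a·t_r + √((a·t_r)² + 2a·d) = −4.851 + √(23.532 + 258.72) = 11.9494 m/s.

Maximum speed ≈ 12 m/s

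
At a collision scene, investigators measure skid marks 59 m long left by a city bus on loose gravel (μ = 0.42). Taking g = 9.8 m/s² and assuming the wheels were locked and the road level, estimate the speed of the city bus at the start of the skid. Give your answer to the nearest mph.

Initial speed ≈ 49 mph

Deceleration a = μg = 0.42 × 9.8 = 4.116 m/s².
v = √(2a·d) = √(2 × 4.116 × 59) = √485.688 = 22.0383 m/s.
= 22.0383 ÷ 0.44704 = 49.298 mph.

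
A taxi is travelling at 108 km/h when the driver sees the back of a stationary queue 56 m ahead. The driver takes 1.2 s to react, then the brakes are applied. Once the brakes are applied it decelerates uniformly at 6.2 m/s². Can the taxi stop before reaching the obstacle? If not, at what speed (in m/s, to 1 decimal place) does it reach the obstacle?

108 km/h ÷ 3.6 = 30.0000 m/s.
Reaction distance = 30.0000 × 1.2 = 36.000 m.
Braking distance needed to stop: v²/(2a) = 900.000 / 12.400 = 72.581 m, so total needed = 36.000 + 72.581 = 108.581 m > 56 m — it cannot stop.
Distance remaining when braking begins: 56 − 36.000 = 20.000 m.
v² = v₀² − 2a·d = 900.000 − 2 × 6.200 × 20.000 = 652.000 m²/s².
v = √652.000 = 25.534 m/s.

No — it strikes the obstacle at 25.5 m/s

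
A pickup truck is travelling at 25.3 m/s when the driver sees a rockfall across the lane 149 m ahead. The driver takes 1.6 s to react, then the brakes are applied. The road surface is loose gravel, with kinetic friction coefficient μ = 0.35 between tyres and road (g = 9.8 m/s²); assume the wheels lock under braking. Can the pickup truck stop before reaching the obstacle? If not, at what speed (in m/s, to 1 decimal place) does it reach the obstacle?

Yes — it stops about 15.2 m short of the obstacle, so it never reaches it

a = μg = 0.35 × 9.8 = 3.430 m/s².
Reaction distance = 25.3000 × 1.6 = 40.480 m.
Braking distance = v²/(2a) = 640.090 / 6.860 = 93.308 m.
Total stopping distance = 40.480 + 93.308 = 133.788 m, vs 149 m available — it stops with 149 − 133.788 = 15.212 m to spare.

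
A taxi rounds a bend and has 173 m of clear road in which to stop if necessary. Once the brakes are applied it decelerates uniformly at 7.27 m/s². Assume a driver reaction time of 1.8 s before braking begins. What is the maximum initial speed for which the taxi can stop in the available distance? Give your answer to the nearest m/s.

Maximum speed ≈ 39 m/s

Stopping distance: v·t_r + v²/(2a) = 173 with t_r = 1.8 s and a = 7.270 m/s².
So v² + 26.172 v − 2515.42 = 0.
Positive root: v = −a·t_r + √((a·t_r)² + 2a·d) = −13.086 + √(171.243 + 2515.42) = 38.7470 m/s.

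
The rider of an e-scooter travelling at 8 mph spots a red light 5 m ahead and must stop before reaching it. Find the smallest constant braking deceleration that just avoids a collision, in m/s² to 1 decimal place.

8 mph × 0.44704 = 3.5763 m/s.
v² = 2a·d ⇒ a = v²/(2d) = 3.5763² / (2 × 5.000) = 12.790 / 10.000 = 1.2790 m/s².

Required deceleration ≈ 1.3 m/s²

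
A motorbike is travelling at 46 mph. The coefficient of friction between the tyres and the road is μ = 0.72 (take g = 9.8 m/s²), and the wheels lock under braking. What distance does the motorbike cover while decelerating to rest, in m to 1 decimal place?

Braking distance ≈ 30.0 m

46 mph × 0.44704 = 20.5638 m/s.
a = μg = 0.72 × 9.8 = 7.056 m/s².
Braking distance = v²/(2a) = 20.5638² / (2 × 7.056) = 422.870 / 14.112 = 29.965 m.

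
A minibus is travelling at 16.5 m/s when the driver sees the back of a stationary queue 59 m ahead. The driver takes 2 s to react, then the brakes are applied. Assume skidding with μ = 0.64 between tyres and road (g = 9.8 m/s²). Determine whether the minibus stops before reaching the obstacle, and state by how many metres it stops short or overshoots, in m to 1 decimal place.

a = μg = 0.64 × 9.8 = 6.272 m/s².
Reaction distance = 16.5000 × 2 = 33.000 m.
Braking distance = v²/(2a) = 272.250 / 12.544 = 21.704 m.
Total stopping distance = 33.000 + 21.704 = 54.704 m, vs 59 m available — it stops with 59 − 54.704 = 4.296 m to spare.

Yes — it stops 4.3 m short of the obstacle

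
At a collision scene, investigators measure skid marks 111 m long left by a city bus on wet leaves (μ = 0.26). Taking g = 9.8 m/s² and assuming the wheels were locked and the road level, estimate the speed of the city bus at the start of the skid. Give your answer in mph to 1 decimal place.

Deceleration a = μg = 0.26 × 9.8 = 2.548 m/s².
v = √(2a·d) = √(2 × 2.548 × 111) = √565.656 = 23.7835 m/s.
= 23.7835 ÷ 0.44704 = 53.202 mph.

Initial speed ≈ 53.2 mph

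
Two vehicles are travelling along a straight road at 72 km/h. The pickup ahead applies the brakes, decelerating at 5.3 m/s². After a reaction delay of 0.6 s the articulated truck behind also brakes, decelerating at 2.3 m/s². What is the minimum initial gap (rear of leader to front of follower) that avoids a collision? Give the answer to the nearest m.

Minimum gap ≈ 61 m

72 km/h ÷ 3.6 = 20.0000 m/s.
Leader travels v²/(2a_L) = 400.000 / 10.600 = 37.736 m before stopping.
Follower covers v·t_r = 20.0000 × 0.6 = 12.000 m while reacting, then v²/(2a_F) = 400.000 / 4.600 = 86.957 m while braking, for a total of 12.000 + 86.957 = 98.957 m.
Since a_F ≤ a_L and the follower starts braking later, the follower is never slower than the leader, so the closest approach is when both have stopped.
Minimum gap = 98.957 − 37.736 = 61.221 m.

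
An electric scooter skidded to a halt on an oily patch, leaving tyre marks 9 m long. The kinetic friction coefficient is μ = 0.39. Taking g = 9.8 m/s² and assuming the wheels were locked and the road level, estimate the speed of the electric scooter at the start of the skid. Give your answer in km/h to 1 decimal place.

Initial speed ≈ 29.9 km/h

Deceleration a = μg = 0.39 × 9.8 = 3.822 m/s².
v = √(2a·d) = √(2 × 3.822 × 9) = √68.796 = 8.2943 m/s.
= 8.2943 × 3.6 = 29.859 km/h.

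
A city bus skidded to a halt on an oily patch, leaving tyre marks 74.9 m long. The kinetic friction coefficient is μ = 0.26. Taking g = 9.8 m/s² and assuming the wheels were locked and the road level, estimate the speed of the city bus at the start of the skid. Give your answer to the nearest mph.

Deceleration a = μg = 0.26 × 9.8 = 2.548 m/s².
v = √(2a·d) = √(2 × 2.548 × 74.9) = √381.690 = 19.5369 m/s.
= 19.5369 ÷ 0.44704 = 43.703 mph.

Initial speed ≈ 44 mph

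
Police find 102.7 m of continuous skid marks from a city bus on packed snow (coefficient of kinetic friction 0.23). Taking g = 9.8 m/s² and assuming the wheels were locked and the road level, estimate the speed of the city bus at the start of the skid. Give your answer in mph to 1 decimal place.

Deceleration a = μg = 0.23 × 9.8 = 2.254 m/s².
v = √(2a·d) = √(2 × 2.254 × 102.7) = √462.972 = 21.5168 m/s.
= 21.5168 ÷ 0.44704 = 48.132 mph.

Initial speed ≈ 48.1 mph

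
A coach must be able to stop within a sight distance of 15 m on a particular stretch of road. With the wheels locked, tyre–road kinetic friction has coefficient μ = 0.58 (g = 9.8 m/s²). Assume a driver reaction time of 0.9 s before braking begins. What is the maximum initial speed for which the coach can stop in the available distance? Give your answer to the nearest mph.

a = μg = 0.58 × 9.8 = 5.684 m/s².
Stopping distance: v·t_r + v²/(2a) = 15 with t_r = 0.9 s and a = 5.684 m/s².
So v² + 10.231 v − 170.52 = 0.
Positive root: v = −a·t_r + √((a·t_r)² + 2a·d) = −5.116 + √(26.173 + 170.52) = 8.9087 m/s.
8.9087 m/s ÷ 0.44704 = 19.928 mph.

Maximum speed ≈ 20 mph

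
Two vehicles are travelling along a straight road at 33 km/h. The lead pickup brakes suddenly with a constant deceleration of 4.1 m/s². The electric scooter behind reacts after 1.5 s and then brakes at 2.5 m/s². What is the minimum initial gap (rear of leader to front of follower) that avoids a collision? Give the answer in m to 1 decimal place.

33 km/h ÷ 3.6 = 9.1667 m/s.
Leader travels v²/(2a_L) = 84.028 / 8.200 = 10.247 m before stopping.
Follower covers v·t_r = 9.1667 × 1.5 = 13.750 m while reacting, then v²/(2a_F) = 84.028 / 5.000 = 16.806 m while braking, for a total of 13.750 + 16.806 = 30.556 m.
Since a_F ≤ a_L and the follower starts braking later, the follower is never slower than the leader, so the closest approach is when both have stopped.
Minimum gap = 30.556 − 10.247 = 20.309 m.

Minimum gap ≈ 20.3 m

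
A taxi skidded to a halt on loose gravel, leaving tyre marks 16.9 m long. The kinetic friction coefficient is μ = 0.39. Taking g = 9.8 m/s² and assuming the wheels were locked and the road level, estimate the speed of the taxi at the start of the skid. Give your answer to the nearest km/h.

Initial speed ≈ 41 km/h

Deceleration a = μg = 0.39 × 9.8 = 3.822 m/s².
v = √(2a·d) = √(2 × 3.822 × 16.9) = √129.184 = 11.3659 m/s.
= 11.3659 × 3.6 = 40.917 km/h.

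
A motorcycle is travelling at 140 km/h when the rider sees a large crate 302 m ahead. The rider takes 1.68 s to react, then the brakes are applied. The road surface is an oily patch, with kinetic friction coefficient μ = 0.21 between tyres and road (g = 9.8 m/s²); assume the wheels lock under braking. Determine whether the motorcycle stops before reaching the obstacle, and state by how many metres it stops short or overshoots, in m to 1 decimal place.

No — it overshoots by 130.8 m

140 km/h ÷ 3.6 = 38.8889 m/s.
a = μg = 0.21 × 9.8 = 2.058 m/s².
Reaction distance = 38.8889 × 1.68 = 65.333 m.
Braking distance = v²/(2a) = 1512.347 / 4.116 = 367.431 m.
Total stopping distance = 65.333 + 367.431 = 432.764 m, vs 302 m available — it cannot stop in time and overshoots by 432.764 − 302 = 130.764 m.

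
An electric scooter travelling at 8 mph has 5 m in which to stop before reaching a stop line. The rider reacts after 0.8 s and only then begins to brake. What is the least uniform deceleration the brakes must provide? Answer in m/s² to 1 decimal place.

Required deceleration ≈ 3.0 m/s²

8 mph × 0.44704 = 3.5763 m/s.
Distance covered during reaction = 3.5763 × 0.8 = 2.861 m.
Distance available for braking: 5 − 2.861 = 2.139 m.
v² = 2a·d ⇒ a = v²/(2d) = 3.5763² / (2 × 2.139) = 12.790 / 4.278 = 2.9897 m/s².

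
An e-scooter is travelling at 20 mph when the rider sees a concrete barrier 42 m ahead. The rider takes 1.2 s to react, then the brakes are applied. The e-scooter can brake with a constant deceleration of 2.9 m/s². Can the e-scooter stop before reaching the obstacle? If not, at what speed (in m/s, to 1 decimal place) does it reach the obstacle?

20 mph × 0.44704 = 8.9408 m/s.
Reaction distance = 8.9408 × 1.2 = 10.729 m.
Braking distance = v²/(2a) = 79.938 / 5.800 = 13.782 m.
Total stopping distance = 10.729 + 13.782 = 24.511 m, vs 42 m available — it stops with 42 − 24.511 = 17.489 m to spare.

Yes — it stops about 17.5 m short of the obstacle, so it never reaches it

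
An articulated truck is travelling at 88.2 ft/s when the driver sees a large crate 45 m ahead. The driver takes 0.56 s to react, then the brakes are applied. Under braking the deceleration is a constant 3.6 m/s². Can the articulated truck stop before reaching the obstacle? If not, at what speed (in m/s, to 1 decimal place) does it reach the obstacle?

No — it strikes the obstacle at 22.5 m/s

88.2 ft/s × 0.3048 = 26.8834 m/s.
Reaction distance = 26.8834 × 0.56 = 15.055 m.
Braking distance needed to stop: v²/(2a) = 722.717 / 7.200 = 100.377 m, so total needed = 15.055 + 100.377 = 115.432 m > 45 m — it cannot stop.
Distance remaining when braking begins: 45 − 15.055 = 29.945 m.
v² = v₀² − 2a·d = 722.717 − 2 × 3.600 × 29.945 = 507.113 m²/s².
v = √507.113 = 22.519 m/s.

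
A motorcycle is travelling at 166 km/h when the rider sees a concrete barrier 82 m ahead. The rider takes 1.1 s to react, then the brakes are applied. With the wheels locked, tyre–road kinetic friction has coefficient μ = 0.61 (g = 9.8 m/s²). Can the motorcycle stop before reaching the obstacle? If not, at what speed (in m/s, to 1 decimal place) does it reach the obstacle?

No — it strikes the obstacle at 41.9 m/s

166 km/h ÷ 3.6 = 46.1111 m/s.
a = μg = 0.61 × 9.8 = 5.978 m/s².
Reaction distance = 46.1111 × 1.1 = 50.722 m.
Braking distance needed to stop: v²/(2a) = 2126.234 / 11.956 = 177.838 m, so total needed = 50.722 + 177.838 = 228.560 m > 82 m — it cannot stop.
Distance remaining when braking begins: 82 − 50.722 = 31.278 m.
v² = v₀² − 2a·d = 2126.234 − 2 × 5.978 × 31.278 = 1752.274 m²/s².
v = √1752.274 = 41.860 m/s.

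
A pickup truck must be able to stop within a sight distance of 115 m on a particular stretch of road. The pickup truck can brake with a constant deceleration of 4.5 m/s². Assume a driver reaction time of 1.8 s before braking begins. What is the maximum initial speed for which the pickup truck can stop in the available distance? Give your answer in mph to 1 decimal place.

Maximum speed ≈ 56.1 mph

Stopping distance: v·t_r + v²/(2a) = 115 with t_r = 1.8 s and a = 4.500 m/s².
So v² + 16.200 v − 1035.00 = 0.
Positive root: v = −a·t_r + √((a·t_r)² + 2a·d) = −8.100 + √(65.610 + 1035.00) = 25.0754 m/s.
25.0754 m/s ÷ 0.44704 = 56.092 mph.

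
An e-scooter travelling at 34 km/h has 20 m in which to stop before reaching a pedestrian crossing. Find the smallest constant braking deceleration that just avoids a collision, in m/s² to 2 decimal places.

Required deceleration ≈ 2.23 m/s²

34 km/h ÷ 3.6 = 9.4444 m/s.
v² = 2a·d ⇒ a = v²/(2d) = 9.4444² / (2 × 20.000) = 89.197 / 40.000 = 2.2299 m/s².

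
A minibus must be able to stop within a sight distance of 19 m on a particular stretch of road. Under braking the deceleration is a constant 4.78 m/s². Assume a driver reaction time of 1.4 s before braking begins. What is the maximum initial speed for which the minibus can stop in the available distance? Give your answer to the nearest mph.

Stopping distance: v·t_r + v²/(2a) = 19 with t_r = 1.4 s and a = 4.780 m/s².
So v² + 13.384 v − 181.64 = 0.
Positive root: v = −a·t_r + √((a·t_r)² + 2a·d) = −6.692 + √(44.783 + 181.64) = 8.3554 m/s.
8.3554 m/s ÷ 0.44704 = 18.690 mph.

Maximum speed ≈ 19 mph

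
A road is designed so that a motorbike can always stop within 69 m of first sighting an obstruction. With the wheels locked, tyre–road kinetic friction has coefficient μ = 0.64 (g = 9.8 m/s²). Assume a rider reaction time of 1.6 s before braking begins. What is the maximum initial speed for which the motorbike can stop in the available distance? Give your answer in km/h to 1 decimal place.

a = μg = 0.64 × 9.8 = 6.272 m/s².
Stopping distance: v·t_r + v²/(2a) = 69 with t_r = 1.6 s and a = 6.272 m/s².
So v² + 20.070 v − 865.54 = 0.
Positive root: v = −a·t_r + √((a·t_r)² + 2a·d) = −10.035 + √(100.701 + 865.54) = 21.0494 m/s.
21.0494 m/s × 3.6 = 75.778 km/h.

Maximum speed ≈ 75.8 km/h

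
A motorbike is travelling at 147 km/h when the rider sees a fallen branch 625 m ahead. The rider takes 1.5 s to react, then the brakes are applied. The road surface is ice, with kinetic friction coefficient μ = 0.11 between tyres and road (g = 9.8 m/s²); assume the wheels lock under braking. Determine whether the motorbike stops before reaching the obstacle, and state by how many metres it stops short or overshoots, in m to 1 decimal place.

No — it overshoots by 209.6 m

147 km/h ÷ 3.6 = 40.8333 m/s.
a = μg = 0.11 × 9.8 = 1.078 m/s².
Reaction distance = 40.8333 × 1.5 = 61.250 m.
Braking distance = v²/(2a) = 1667.358 / 2.156 = 773.357 m.
Total stopping distance = 61.250 + 773.357 = 834.607 m, vs 625 m available — it cannot stop in time and overshoots by 834.607 − 625 = 209.607 m.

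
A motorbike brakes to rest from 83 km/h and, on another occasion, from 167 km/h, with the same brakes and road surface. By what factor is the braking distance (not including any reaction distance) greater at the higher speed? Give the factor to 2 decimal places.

Factor ≈ 4.05

Braking distance d = v²/(2a), so with a fixed, d ∝ v².
Factor = (167/83)² = 2.0120² = 4.0481.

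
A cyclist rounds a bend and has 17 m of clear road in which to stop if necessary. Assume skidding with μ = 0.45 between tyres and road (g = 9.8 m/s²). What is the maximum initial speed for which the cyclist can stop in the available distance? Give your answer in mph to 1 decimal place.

Maximum speed ≈ 27.4 mph

a = μg = 0.45 × 9.8 = 4.410 m/s².
v²/(2a) = d ⇒ v = √(2 × 4.410 × 17) = √149.94 = 12.2450 m/s.
12.2450 m/s ÷ 0.44704 = 27.391 mph.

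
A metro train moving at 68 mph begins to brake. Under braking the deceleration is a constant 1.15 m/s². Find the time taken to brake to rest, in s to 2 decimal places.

Braking time ≈ 26.43 s

68 mph × 0.44704 = 30.3987 m/s.
Braking time = v/a = 30.3987 / 1.150 = 26.434 s.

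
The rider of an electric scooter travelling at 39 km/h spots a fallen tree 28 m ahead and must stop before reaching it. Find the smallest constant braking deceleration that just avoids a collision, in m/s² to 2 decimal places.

Required deceleration ≈ 2.10 m/s²

39 km/h ÷ 3.6 = 10.8333 m/s.
v² = 2a·d ⇒ a = v²/(2d) = 10.8333² / (2 × 28.000) = 117.360 / 56.000 = 2.0957 m/s².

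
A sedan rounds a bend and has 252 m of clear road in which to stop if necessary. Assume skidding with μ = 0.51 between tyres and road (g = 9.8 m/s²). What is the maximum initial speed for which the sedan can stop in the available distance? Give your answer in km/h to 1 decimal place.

Maximum speed ≈ 180.7 km/h

a = μg = 0.51 × 9.8 = 4.998 m/s².
v²/(2a) = d ⇒ v = √(2 × 4.998 × 252) = √2518.99 = 50.1895 m/s.
50.1895 m/s × 3.6 = 180.682 km/h.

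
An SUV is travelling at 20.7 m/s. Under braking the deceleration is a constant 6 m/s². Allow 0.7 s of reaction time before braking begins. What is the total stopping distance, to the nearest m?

Total stopping distance ≈ 50 m

Reaction distance = v·t_r = 20.7000 × 0.7 = 14.490 m.
Braking distance = v²/(2a) = 20.7000² / (2 × 6.000) = 428.490 / 12.000 = 35.708 m.
Total = 14.490 + 35.708 = 50.198 m.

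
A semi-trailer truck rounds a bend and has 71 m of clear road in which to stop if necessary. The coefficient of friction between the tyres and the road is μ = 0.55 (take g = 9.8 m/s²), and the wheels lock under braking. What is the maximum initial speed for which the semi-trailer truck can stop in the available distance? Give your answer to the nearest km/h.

a = μg = 0.55 × 9.8 = 5.390 m/s².
v²/(2a) = d ⇒ v = √(2 × 5.390 × 71) = √765.38 = 27.6655 m/s.
27.6655 m/s × 3.6 = 99.596 km/h.

Maximum speed ≈ 100 km/h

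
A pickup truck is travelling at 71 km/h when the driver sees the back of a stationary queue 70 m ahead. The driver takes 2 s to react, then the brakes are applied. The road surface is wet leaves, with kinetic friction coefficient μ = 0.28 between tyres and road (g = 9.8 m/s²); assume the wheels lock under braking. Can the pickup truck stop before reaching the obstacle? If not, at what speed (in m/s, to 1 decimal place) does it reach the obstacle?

71 km/h ÷ 3.6 = 19.7222 m/s.
a = μg = 0.28 × 9.8 = 2.744 m/s².
Reaction distance = 19.7222 × 2 = 39.444 m.
Braking distance needed to stop: v²/(2a) = 388.965 / 5.488 = 70.876 m, so total needed = 39.444 + 70.876 = 110.320 m > 70 m — it cannot stop.
Distance remaining when braking begins: 70 − 39.444 = 30.556 m.
v² = v₀² − 2a·d = 388.965 − 2 × 2.744 × 30.556 = 221.274 m²/s².
v = √221.274 = 14.875 m/s.

No — it strikes the obstacle at 14.9 m/s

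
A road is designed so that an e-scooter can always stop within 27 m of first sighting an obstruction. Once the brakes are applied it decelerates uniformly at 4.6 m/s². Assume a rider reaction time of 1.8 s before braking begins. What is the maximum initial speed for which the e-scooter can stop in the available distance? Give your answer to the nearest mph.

Stopping distance: v·t_r + v²/(2a) = 27 with t_r = 1.8 s and a = 4.600 m/s².
So v² + 16.560 v − 248.40 = 0.
Positive root: v = −a·t_r + √((a·t_r)² + 2a·d) = −8.280 + √(68.558 + 248.40) = 9.5233 m/s.
9.5233 m/s ÷ 0.44704 = 21.303 mph.

Maximum speed ≈ 21 mph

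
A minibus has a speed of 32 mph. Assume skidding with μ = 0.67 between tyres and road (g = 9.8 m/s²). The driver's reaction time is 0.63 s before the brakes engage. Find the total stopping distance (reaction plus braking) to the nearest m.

Total stopping distance ≈ 25 m

32 mph × 0.44704 = 14.3053 m/s.
a = μg = 0.67 × 9.8 = 6.566 m/s².
Reaction distance = v·t_r = 14.3053 × 0.63 = 9.012 m.
Braking distance = v²/(2a) = 14.3053² / (2 × 6.566) = 204.642 / 13.132 = 15.583 m.
Total = 9.012 + 15.583 = 24.595 m.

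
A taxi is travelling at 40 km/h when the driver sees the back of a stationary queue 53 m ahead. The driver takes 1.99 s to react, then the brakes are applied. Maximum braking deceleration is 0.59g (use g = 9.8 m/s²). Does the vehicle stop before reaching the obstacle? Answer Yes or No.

Yes

40 km/h ÷ 3.6 = 11.1111 m/s.
a = 0.59 × 9.8 = 5.782 m/s².
Reaction distance = 11.1111 × 1.99 = 22.111 m.
Braking distance = v²/(2a) = 123.457 / 11.564 = 10.676 m.
Total stopping distance = 22.111 + 10.676 = 32.787 m, vs 53 m available — it stops with 53 − 32.787 = 20.213 m to spare.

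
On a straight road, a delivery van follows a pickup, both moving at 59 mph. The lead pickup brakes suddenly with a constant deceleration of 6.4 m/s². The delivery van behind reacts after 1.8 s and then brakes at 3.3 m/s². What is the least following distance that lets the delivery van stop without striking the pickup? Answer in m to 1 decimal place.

59 mph × 0.44704 = 26.3754 m/s.
Leader travels v²/(2a_L) = 695.662 / 12.800 = 54.349 m before stopping.
Follower covers v·t_r = 26.3754 × 1.8 = 47.476 m while reacting, then v²/(2a_F) = 695.662 / 6.600 = 105.403 m while braking, for a total of 47.476 + 105.403 = 152.879 m.
Since a_F ≤ a_L and the follower starts braking later, the follower is never slower than the leader, so the closest approach is when both have stopped.
Minimum gap = 152.879 − 54.349 = 98.530 m.

Minimum gap ≈ 98.5 m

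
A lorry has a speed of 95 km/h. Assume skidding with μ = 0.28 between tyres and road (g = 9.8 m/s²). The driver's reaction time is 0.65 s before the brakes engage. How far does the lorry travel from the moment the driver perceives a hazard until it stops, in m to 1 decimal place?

95 km/h ÷ 3.6 = 26.3889 m/s.
a = μg = 0.28 × 9.8 = 2.744 m/s².
Reaction distance = v·t_r = 26.3889 × 0.65 = 17.153 m.
Braking distance = v²/(2a) = 26.3889² / (2 × 2.744) = 696.374 / 5.488 = 126.890 m.
Total = 17.153 + 126.890 = 144.043 m.

Total stopping distance ≈ 144.0 m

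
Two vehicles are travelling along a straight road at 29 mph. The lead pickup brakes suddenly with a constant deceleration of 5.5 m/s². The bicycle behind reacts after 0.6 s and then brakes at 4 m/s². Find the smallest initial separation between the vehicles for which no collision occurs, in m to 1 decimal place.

29 mph × 0.44704 = 12.9642 m/s.
Leader travels v²/(2a_L) = 168.070 / 11.000 = 15.279 m before stopping.
Follower covers v·t_r = 12.9642 × 0.6 = 7.779 m while reacting, then v²/(2a_F) = 168.070 / 8.000 = 21.009 m while braking, for a total of 7.779 + 21.009 = 28.788 m.
Since a_F ≤ a_L and the follower starts braking later, the follower is never slower than the leader, so the closest approach is when both have stopped.
Minimum gap = 28.788 − 15.279 = 13.509 m.

Minimum gap ≈ 13.5 m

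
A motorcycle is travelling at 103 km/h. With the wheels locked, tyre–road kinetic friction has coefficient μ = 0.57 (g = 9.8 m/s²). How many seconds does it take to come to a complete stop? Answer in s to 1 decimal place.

103 km/h ÷ 3.6 = 28.6111 m/s.
a = μg = 0.57 × 9.8 = 5.586 m/s².
Braking time = v/a = 28.6111 / 5.586 = 5.122 s.

Braking time ≈ 5.1 s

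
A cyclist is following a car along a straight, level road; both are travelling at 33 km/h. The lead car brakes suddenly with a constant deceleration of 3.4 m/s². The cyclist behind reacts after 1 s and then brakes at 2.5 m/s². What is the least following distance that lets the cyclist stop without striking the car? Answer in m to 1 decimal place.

Minimum gap ≈ 13.6 m

33 km/h ÷ 3.6 = 9.1667 m/s.
Leader travels v²/(2a_L) = 84.028 / 6.800 = 12.357 m before stopping.
Follower covers v·t_r = 9.1667 × 1 = 9.167 m while reacting, then v²/(2a_F) = 84.028 / 5.000 = 16.806 m while braking, for a total of 9.167 + 16.806 = 25.973 m.
Since a_F ≤ a_L and the follower starts braking later, the follower is never slower than the leader, so the closest approach is when both have stopped.
Minimum gap = 25.973 − 12.357 = 13.616 m.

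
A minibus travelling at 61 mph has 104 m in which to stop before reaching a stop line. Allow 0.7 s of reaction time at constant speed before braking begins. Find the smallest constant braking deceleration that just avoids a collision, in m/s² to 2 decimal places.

61 mph × 0.44704 = 27.2694 m/s.
Distance covered during reaction = 27.2694 × 0.7 = 19.089 m.
Distance available for braking: 104 − 19.089 = 84.911 m.
v² = 2a·d ⇒ a = v²/(2d) = 27.2694² / (2 × 84.911) = 743.620 / 169.822 = 4.3788 m/s².

Required deceleration ≈ 4.38 m/s²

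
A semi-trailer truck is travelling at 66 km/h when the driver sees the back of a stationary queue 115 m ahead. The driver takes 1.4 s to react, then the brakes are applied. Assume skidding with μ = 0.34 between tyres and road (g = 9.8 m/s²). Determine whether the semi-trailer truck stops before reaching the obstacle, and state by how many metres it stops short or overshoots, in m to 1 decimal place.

66 km/h ÷ 3.6 = 18.3333 m/s.
a = μg = 0.34 × 9.8 = 3.332 m/s².
Reaction distance = 18.3333 × 1.4 = 25.667 m.
Braking distance = v²/(2a) = 336.110 / 6.664 = 50.437 m.
Total stopping distance = 25.667 + 50.437 = 76.104 m, vs 115 m available — it stops with 115 − 76.104 = 38.896 m to spare.

Yes — it stops 38.9 m short of the obstacle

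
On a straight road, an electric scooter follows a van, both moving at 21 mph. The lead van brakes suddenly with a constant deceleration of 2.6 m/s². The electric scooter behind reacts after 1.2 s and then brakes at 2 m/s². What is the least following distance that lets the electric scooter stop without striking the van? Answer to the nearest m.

Minimum gap ≈ 16 m

21 mph × 0.44704 = 9.3878 m/s.
Leader travels v²/(2a_L) = 88.131 / 5.200 = 16.948 m before stopping.
Follower covers v·t_r = 9.3878 × 1.2 = 11.265 m while reacting, then v²/(2a_F) = 88.131 / 4.000 = 22.033 m while braking, for a total of 11.265 + 22.033 = 33.298 m.
Since a_F ≤ a_L and the follower starts braking later, the follower is never slower than the leader, so the closest approach is when both have stopped.
Minimum gap = 33.298 − 16.948 = 16.350 m.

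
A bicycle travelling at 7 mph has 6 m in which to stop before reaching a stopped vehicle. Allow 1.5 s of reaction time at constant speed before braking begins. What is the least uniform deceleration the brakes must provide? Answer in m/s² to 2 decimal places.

Required deceleration ≈ 3.75 m/s²

7 mph × 0.44704 = 3.1293 m/s.
Distance covered during reaction = 3.1293 × 1.5 = 4.694 m.
Distance available for braking: 6 − 4.694 = 1.306 m.
v² = 2a·d ⇒ a = v²/(2d) = 3.1293² / (2 × 1.306) = 9.793 / 2.612 = 3.7492 m/s².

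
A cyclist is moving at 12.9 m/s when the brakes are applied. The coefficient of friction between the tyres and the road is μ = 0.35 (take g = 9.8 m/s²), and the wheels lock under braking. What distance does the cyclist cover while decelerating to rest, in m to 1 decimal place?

a = μg = 0.35 × 9.8 = 3.430 m/s².
Braking distance = v²/(2a) = 12.9000² / (2 × 3.430) = 166.410 / 6.860 = 24.258 m.

Braking distance ≈ 24.3 m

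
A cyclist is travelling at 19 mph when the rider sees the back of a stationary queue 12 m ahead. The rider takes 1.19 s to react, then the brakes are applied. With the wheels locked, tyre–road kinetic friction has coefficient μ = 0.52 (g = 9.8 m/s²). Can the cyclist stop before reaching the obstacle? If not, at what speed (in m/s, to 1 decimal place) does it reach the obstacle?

19 mph × 0.44704 = 8.4938 m/s.
a = μg = 0.52 × 9.8 = 5.096 m/s².
Reaction distance = 8.4938 × 1.19 = 10.108 m.
Braking distance needed to stop: v²/(2a) = 72.145 / 10.192 = 7.079 m, so total needed = 10.108 + 7.079 = 17.187 m > 12 m — it cannot stop.
Distance remaining when braking begins: 12 − 10.108 = 1.892 m.
v² = v₀² − 2a·d = 72.145 − 2 × 5.096 × 1.892 = 52.862 m²/s².
v = √52.862 = 7.271 m/s.

No — it strikes the obstacle at 7.3 m/s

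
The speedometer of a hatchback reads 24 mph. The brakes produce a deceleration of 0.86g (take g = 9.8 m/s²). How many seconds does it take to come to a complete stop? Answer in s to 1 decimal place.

Braking time ≈ 1.3 s

24 mph × 0.44704 = 10.7290 m/s.
a = 0.86 × 9.8 = 8.428 m/s².
Braking time = v/a = 10.7290 / 8.428 = 1.273 s.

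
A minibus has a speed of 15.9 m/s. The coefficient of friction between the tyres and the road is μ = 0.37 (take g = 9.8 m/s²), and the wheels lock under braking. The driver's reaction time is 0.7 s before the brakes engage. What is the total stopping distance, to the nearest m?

a = μg = 0.37 × 9.8 = 3.626 m/s².
Reaction distance = v·t_r = 15.9000 × 0.7 = 11.130 m.
Braking distance = v²/(2a) = 15.9000² / (2 × 3.626) = 252.810 / 7.252 = 34.861 m.
Total = 11.130 + 34.861 = 45.991 m.

Total stopping distance ≈ 46 m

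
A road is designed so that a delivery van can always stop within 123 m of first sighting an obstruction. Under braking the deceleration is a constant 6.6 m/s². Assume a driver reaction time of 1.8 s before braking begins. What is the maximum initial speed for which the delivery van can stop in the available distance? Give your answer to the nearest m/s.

Stopping distance: v·t_r + v²/(2a) = 123 with t_r = 1.8 s and a = 6.600 m/s².
So v² + 23.760 v − 1623.60 = 0.
Positive root: v = −a·t_r + √((a·t_r)² + 2a·d) = −11.880 + √(141.134 + 1623.60) = 30.1287 m/s.

Maximum speed ≈ 30 m/s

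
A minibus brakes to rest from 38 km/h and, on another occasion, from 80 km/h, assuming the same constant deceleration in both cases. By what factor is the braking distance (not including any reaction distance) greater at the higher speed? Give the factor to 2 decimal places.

Factor ≈ 4.43

Braking distance d = v²/(2a), so with a fixed, d ∝ v².
Factor = (80/38)² = 2.1053² = 4.4323.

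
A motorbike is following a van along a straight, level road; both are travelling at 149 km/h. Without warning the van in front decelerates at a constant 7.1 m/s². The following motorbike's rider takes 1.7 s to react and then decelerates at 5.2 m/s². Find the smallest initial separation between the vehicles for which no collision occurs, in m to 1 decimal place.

Minimum gap ≈ 114.4 m

149 km/h ÷ 3.6 = 41.3889 m/s.
Leader travels v²/(2a_L) = 1713.041 / 14.200 = 120.637 m before stopping.
Follower covers v·t_r = 41.3889 × 1.7 = 70.361 m while reacting, then v²/(2a_F) = 1713.041 / 10.400 = 164.715 m while braking, for a total of 70.361 + 164.715 = 235.076 m.
Since a_F ≤ a_L and the follower starts braking later, the follower is never slower than the leader, so the closest approach is when both have stopped.
Minimum gap = 235.076 − 120.637 = 114.439 m.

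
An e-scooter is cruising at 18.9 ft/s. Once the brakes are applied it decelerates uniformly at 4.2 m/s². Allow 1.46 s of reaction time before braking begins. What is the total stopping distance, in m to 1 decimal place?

Total stopping distance ≈ 12.4 m

18.9 ft/s × 0.3048 = 5.7607 m/s.
Reaction distance = v·t_r = 5.7607 × 1.46 = 8.411 m.
Braking distance = v²/(2a) = 5.7607² / (2 × 4.200) = 33.186 / 8.400 = 3.951 m.
Total = 8.411 + 3.951 = 12.362 m.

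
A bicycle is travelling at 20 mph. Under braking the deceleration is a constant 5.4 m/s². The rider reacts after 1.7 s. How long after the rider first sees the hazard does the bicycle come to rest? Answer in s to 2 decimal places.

20 mph × 0.44704 = 8.9408 m/s.
Braking time = v/a = 8.9408 / 5.400 = 1.656 s.
Total = 1.7 + 1.656 = 3.356 s.

Total time ≈ 3.36 s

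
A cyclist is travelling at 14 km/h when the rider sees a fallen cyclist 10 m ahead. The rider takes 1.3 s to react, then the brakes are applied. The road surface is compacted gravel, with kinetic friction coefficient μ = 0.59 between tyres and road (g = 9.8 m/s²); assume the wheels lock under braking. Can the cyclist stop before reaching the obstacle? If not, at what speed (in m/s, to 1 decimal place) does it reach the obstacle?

14 km/h ÷ 3.6 = 3.8889 m/s.
a = μg = 0.59 × 9.8 = 5.782 m/s².
Reaction distance = 3.8889 × 1.3 = 5.056 m.
Braking distance = v²/(2a) = 15.124 / 11.564 = 1.308 m.
Total stopping distance = 5.056 + 1.308 = 6.364 m, vs 10 m available — it stops with 10 − 6.364 = 3.636 m to spare.

Yes — it stops about 3.6 m short of the obstacle, so it never reaches it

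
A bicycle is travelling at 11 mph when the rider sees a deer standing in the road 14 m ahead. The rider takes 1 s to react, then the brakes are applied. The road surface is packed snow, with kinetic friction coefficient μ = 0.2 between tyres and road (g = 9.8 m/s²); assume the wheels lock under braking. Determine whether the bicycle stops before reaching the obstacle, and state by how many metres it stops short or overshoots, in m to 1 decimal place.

11 mph × 0.44704 = 4.9174 m/s.
a = μg = 0.2 × 9.8 = 1.960 m/s².
Reaction distance = 4.9174 × 1 = 4.917 m.
Braking distance = v²/(2a) = 24.181 / 3.920 = 6.169 m.
Total stopping distance = 4.917 + 6.169 = 11.086 m, vs 14 m available — it stops with 14 − 11.086 = 2.914 m to spare.

Yes — it stops 2.9 m short of the obstacle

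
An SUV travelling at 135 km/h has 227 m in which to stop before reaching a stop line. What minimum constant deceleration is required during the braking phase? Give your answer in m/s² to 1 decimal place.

135 km/h ÷ 3.6 = 37.5000 m/s.
v² = 2a·d ⇒ a = v²/(2d) = 37.5000² / (2 × 227.000) = 1406.250 / 454.000 = 3.0975 m/s².

Required deceleration ≈ 3.1 m/s²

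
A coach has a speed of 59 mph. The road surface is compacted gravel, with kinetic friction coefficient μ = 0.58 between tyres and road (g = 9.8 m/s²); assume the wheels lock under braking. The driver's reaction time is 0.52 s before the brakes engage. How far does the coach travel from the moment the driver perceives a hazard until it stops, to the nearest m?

59 mph × 0.44704 = 26.3754 m/s.
a = μg = 0.58 × 9.8 = 5.684 m/s².
Reaction distance = v·t_r = 26.3754 × 0.52 = 13.715 m.
Braking distance = v²/(2a) = 26.3754² / (2 × 5.684) = 695.662 / 11.368 = 61.195 m.
Total = 13.715 + 61.195 = 74.910 m.

Total stopping distance ≈ 75 m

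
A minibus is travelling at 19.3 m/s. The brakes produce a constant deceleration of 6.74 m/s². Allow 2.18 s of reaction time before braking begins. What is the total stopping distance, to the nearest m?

Total stopping distance ≈ 70 m

Reaction distance = v·t_r = 19.3000 × 2.18 = 42.074 m.
Braking distance = v²/(2a) = 19.3000² / (2 × 6.740) = 372.490 / 13.480 = 27.633 m.
Total = 42.074 + 27.633 = 69.707 m.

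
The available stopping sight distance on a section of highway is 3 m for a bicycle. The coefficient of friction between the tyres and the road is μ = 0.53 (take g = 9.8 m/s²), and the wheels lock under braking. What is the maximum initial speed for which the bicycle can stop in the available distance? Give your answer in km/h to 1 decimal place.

a = μg = 0.53 × 9.8 = 5.194 m/s².
v²/(2a) = d ⇒ v = √(2 × 5.194 × 3) = √31.16 = 5.5821 m/s.
5.5821 m/s × 3.6 = 20.096 km/h.

Maximum speed ≈ 20.1 km/h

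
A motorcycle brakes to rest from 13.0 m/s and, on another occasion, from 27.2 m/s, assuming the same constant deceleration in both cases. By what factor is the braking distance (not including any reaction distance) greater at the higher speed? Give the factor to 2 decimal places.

Factor ≈ 4.38

Braking distance d = v²/(2a), so with a fixed, d ∝ v².
Factor = (27.2/13.0)² = 2.0923² = 4.3777.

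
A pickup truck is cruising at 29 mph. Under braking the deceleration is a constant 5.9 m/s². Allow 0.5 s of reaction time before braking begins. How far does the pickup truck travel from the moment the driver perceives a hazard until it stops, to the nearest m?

Total stopping distance ≈ 21 m

29 mph × 0.44704 = 12.9642 m/s.
Reaction distance = v·t_r = 12.9642 × 0.5 = 6.482 m.
Braking distance = v²/(2a) = 12.9642² / (2 × 5.900) = 168.070 / 11.800 = 14.243 m.
Total = 6.482 + 14.243 = 20.725 m.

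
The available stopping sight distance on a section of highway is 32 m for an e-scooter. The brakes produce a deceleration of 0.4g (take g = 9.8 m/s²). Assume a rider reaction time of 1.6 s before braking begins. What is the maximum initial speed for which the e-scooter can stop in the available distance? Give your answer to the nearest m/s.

Maximum speed ≈ 11 m/s

a = 0.4 × 9.8 = 3.920 m/s².
Stopping distance: v·t_r + v²/(2a) = 32 with t_r = 1.6 s and a = 3.920 m/s².
So v² + 12.544 v − 250.88 = 0.
Positive root: v = −a·t_r + √((a·t_r)² + 2a·d) = −6.272 + √(39.338 + 250.88) = 10.7638 m/s.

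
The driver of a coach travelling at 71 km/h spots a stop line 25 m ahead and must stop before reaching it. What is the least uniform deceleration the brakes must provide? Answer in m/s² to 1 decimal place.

Required deceleration ≈ 7.8 m/s²

71 km/h ÷ 3.6 = 19.7222 m/s.
v² = 2a·d ⇒ a = v²/(2d) = 19.7222² / (2 × 25.000) = 388.965 / 50.000 = 7.7793 m/s².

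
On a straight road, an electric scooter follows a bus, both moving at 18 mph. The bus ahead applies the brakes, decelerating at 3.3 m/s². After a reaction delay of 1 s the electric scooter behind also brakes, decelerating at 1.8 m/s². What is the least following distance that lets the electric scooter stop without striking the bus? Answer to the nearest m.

18 mph × 0.44704 = 8.0467 m/s.
Leader travels v²/(2a_L) = 64.749 / 6.600 = 9.810 m before stopping.
Follower covers v·t_r = 8.0467 × 1 = 8.047 m while reacting, then v²/(2a_F) = 64.749 / 3.600 = 17.986 m while braking, for a total of 8.047 + 17.986 = 26.033 m.
Since a_F ≤ a_L and the follower starts braking later, the follower is never slower than the leader, so the closest approach is when both have stopped.
Minimum gap = 26.033 − 9.810 = 16.223 m.

Minimum gap ≈ 16 m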